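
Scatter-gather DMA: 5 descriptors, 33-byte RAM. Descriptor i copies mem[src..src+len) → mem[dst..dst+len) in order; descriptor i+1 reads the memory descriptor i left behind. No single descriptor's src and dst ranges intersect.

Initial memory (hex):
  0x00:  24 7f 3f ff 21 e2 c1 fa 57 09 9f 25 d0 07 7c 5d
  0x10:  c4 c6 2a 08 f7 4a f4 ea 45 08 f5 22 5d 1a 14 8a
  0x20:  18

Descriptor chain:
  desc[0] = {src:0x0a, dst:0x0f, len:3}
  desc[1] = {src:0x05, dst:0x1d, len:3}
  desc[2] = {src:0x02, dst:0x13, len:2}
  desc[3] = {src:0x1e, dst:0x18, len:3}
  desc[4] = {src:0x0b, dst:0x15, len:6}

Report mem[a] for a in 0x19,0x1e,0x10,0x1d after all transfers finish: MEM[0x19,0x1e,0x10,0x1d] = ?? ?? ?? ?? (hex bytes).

MEM[0x19,0x1e,0x10,0x1d] = 9f c1 25 e2

#0 dst[0x0f+3] := {0x9f,0x25,0xd0}
#1 dst[0x1d+3] := {0xe2,0xc1,0xfa}
#2 dst[0x13+2] := {0x3f,0xff}
#3 dst[0x18+3] := {0xc1,0xfa,0x18}
#4 dst[0x15+6] := {0x25,0xd0,0x07,0x7c,0x9f,0x25}
query mem[0x19]=0x9f, mem[0x1e]=0xc1, mem[0x10]=0x25, mem[0x1d]=0xe2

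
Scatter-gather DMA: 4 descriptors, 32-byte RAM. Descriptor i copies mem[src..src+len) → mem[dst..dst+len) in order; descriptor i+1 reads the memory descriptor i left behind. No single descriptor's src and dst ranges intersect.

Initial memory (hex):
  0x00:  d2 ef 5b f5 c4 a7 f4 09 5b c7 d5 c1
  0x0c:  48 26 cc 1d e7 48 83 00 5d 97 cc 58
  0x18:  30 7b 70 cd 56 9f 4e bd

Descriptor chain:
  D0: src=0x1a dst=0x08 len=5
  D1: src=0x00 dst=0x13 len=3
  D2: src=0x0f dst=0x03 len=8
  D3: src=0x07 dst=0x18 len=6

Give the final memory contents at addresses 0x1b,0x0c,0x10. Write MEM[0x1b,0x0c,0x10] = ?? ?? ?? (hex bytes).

MEM[0x1b,0x0c,0x10] = cc 4e e7

#0 dst[0x08+5] := {0x70,0xcd,0x56,0x9f,0x4e}
#1 dst[0x13+3] := {0xd2,0xef,0x5b}
#2 dst[0x03+8] := {0x1d,0xe7,0x48,0x83,0xd2,0xef,0x5b,0xcc}
#3 dst[0x18+6] := {0xd2,0xef,0x5b,0xcc,0x9f,0x4e}
query mem[0x1b]=0xcc, mem[0x0c]=0x4e, mem[0x10]=0xe7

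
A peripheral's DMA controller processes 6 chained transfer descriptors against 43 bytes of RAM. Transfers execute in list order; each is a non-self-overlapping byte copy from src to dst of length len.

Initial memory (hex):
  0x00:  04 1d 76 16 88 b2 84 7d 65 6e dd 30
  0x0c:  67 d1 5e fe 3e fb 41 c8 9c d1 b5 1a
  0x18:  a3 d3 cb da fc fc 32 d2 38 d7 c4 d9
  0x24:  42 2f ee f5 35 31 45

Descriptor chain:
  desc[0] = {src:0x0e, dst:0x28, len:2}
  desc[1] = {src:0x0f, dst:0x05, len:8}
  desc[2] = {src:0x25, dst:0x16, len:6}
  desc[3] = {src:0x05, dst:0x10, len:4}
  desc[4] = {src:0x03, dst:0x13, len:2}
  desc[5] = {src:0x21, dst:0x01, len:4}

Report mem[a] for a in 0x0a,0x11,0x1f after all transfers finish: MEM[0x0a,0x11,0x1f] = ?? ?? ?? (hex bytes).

[0] 0x0e->0x28 len=2 : 5e fe
[1] 0x0f->0x05 len=8 : fe 3e fb 41 c8 9c d1 b5
[2] 0x25->0x16 len=6 : 2f ee f5 5e fe 45
[3] 0x05->0x10 len=4 : fe 3e fb 41
[4] 0x03->0x13 len=2 : 16 88
[5] 0x21->0x01 len=4 : d7 c4 d9 42
query mem[0x0a]=0x9c, mem[0x11]=0x3e, mem[0x1f]=0xd2

MEM[0x0a,0x11,0x1f] = 9c 3e d2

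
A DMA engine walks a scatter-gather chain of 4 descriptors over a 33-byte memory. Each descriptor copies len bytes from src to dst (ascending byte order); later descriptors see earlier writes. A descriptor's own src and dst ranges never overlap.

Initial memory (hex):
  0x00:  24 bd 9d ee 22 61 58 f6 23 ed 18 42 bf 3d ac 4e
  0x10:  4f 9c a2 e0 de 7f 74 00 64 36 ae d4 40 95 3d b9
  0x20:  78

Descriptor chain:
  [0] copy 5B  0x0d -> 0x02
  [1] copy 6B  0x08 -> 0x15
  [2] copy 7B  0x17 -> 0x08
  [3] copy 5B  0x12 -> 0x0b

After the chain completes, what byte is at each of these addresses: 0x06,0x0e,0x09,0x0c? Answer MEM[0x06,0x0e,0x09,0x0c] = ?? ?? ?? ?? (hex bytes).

  after D0: wrote 5B at 0x02 = 3dac4e4f9c
  after D1: wrote 6B at 0x15 = 23ed1842bf3d
  after D2: wrote 7B at 0x08 = 1842bf3dd44095
  after D3: wrote 5B at 0x0b = a2e0de23ed
query mem[0x06]=0x9c, mem[0x0e]=0x23, mem[0x09]=0x42, mem[0x0c]=0xe0

MEM[0x06,0x0e,0x09,0x0c] = 9c 23 42 e0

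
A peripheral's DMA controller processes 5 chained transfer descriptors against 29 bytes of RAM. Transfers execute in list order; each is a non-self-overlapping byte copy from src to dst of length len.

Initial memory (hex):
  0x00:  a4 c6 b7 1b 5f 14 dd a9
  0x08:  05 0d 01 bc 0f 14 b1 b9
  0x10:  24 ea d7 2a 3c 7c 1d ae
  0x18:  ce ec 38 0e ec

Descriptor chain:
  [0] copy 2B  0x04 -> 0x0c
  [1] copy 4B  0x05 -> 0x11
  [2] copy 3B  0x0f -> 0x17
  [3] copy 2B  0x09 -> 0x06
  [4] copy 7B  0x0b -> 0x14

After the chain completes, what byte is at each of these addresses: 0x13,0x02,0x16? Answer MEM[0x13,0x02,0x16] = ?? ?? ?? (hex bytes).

D0: mem[0x0c..0x0d] <- [5f 14]
D1: mem[0x11..0x14] <- [14 dd a9 05]
D2: mem[0x17..0x19] <- [b9 24 14]
D3: mem[0x06..0x07] <- [0d 01]
D4: mem[0x14..0x1a] <- [bc 5f 14 b1 b9 24 14]
query mem[0x13]=0xa9, mem[0x02]=0xb7, mem[0x16]=0x14

MEM[0x13,0x02,0x16] = a9 b7 14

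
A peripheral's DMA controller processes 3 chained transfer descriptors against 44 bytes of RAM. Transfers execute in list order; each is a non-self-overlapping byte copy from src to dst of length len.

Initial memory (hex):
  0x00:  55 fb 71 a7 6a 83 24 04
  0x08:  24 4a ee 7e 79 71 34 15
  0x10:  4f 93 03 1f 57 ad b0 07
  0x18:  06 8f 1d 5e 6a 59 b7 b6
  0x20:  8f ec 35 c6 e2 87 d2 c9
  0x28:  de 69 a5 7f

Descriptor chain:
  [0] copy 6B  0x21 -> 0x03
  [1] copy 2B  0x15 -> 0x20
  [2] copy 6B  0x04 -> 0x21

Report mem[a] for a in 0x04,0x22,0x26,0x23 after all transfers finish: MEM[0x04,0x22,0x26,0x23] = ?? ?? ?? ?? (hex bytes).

MEM[0x04,0x22,0x26,0x23] = 35 c6 4a e2

[0] 0x21->0x03 len=6 : ec 35 c6 e2 87 d2
[1] 0x15->0x20 len=2 : ad b0
[2] 0x04->0x21 len=6 : 35 c6 e2 87 d2 4a
query mem[0x04]=0x35, mem[0x22]=0xc6, mem[0x26]=0x4a, mem[0x23]=0xe2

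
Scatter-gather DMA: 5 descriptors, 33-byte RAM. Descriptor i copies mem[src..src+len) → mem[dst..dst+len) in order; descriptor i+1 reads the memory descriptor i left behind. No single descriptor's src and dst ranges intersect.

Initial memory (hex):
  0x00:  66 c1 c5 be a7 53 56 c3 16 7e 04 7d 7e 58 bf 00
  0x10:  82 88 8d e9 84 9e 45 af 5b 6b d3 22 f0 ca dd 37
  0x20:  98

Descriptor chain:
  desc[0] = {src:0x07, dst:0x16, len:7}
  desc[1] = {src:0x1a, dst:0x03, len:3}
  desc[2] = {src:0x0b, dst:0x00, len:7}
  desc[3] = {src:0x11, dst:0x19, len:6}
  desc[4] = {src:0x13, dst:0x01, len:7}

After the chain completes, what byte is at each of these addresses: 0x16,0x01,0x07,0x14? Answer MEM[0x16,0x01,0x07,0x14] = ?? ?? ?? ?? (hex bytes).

[0] 0x07->0x16 len=7 : c3 16 7e 04 7d 7e 58
[1] 0x1a->0x03 len=3 : 7d 7e 58
[2] 0x0b->0x00 len=7 : 7d 7e 58 bf 00 82 88
[3] 0x11->0x19 len=6 : 88 8d e9 84 9e c3
[4] 0x13->0x01 len=7 : e9 84 9e c3 16 7e 88
query mem[0x16]=0xc3, mem[0x01]=0xe9, mem[0x07]=0x88, mem[0x14]=0x84

MEM[0x16,0x01,0x07,0x14] = c3 e9 88 84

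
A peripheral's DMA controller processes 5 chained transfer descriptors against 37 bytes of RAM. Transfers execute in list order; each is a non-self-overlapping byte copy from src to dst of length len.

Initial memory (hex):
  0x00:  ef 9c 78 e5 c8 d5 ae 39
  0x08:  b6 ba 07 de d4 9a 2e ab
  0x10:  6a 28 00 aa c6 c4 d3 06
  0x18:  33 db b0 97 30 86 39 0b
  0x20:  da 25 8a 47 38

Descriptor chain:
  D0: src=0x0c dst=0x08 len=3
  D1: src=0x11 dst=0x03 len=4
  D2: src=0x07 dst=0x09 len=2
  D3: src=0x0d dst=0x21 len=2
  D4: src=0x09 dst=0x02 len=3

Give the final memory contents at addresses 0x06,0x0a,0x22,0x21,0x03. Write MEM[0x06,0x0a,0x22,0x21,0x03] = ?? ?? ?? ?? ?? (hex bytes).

MEM[0x06,0x0a,0x22,0x21,0x03] = c6 d4 2e 9a d4

D0: mem[0x08..0x0a] <- [d4 9a 2e]
D1: mem[0x03..0x06] <- [28 00 aa c6]
D2: mem[0x09..0x0a] <- [39 d4]
D3: mem[0x21..0x22] <- [9a 2e]
D4: mem[0x02..0x04] <- [39 d4 de]
query mem[0x06]=0xc6, mem[0x0a]=0xd4, mem[0x22]=0x2e, mem[0x21]=0x9a, mem[0x03]=0xd4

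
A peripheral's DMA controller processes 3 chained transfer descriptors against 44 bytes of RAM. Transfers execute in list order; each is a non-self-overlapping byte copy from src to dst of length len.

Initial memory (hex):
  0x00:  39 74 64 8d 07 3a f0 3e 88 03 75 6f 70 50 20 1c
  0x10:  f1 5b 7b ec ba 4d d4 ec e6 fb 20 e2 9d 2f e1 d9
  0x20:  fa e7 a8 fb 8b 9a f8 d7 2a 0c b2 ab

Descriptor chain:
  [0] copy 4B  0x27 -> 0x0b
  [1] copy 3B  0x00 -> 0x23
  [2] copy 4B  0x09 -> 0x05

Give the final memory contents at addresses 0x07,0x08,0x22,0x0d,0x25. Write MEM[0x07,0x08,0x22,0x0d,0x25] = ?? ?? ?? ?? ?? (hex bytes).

D0: mem[0x0b..0x0e] <- [d7 2a 0c b2]
D1: mem[0x23..0x25] <- [39 74 64]
D2: mem[0x05..0x08] <- [03 75 d7 2a]
query mem[0x07]=0xd7, mem[0x08]=0x2a, mem[0x22]=0xa8, mem[0x0d]=0x0c, mem[0x25]=0x64

MEM[0x07,0x08,0x22,0x0d,0x25] = d7 2a a8 0c 64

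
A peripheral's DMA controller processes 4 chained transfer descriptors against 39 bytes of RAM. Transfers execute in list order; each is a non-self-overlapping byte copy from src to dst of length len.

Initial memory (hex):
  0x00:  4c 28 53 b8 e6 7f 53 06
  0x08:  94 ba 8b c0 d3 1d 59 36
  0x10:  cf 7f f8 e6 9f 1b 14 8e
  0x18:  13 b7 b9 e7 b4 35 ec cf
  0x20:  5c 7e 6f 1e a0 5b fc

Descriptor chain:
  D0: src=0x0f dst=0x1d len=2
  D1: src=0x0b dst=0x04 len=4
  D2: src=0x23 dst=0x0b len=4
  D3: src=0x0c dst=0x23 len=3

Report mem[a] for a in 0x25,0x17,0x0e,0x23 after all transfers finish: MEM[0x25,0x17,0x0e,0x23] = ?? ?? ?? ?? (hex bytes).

  after D0: wrote 2B at 0x1d = 36cf
  after D1: wrote 4B at 0x04 = c0d31d59
  after D2: wrote 4B at 0x0b = 1ea05bfc
  after D3: wrote 3B at 0x23 = a05bfc
query mem[0x25]=0xfc, mem[0x17]=0x8e, mem[0x0e]=0xfc, mem[0x23]=0xa0

MEM[0x25,0x17,0x0e,0x23] = fc 8e fc a0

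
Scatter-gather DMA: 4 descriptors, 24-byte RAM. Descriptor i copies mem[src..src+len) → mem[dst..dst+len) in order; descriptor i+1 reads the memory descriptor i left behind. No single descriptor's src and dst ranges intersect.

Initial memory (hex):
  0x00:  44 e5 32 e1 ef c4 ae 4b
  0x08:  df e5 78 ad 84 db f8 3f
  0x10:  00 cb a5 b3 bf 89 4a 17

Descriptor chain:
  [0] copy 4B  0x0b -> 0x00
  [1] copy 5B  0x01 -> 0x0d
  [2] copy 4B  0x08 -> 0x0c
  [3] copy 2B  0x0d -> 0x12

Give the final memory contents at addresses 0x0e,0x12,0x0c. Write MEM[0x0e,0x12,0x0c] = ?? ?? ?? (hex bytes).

  after D0: wrote 4B at 0x00 = ad84dbf8
  after D1: wrote 5B at 0x0d = 84dbf8efc4
  after D2: wrote 4B at 0x0c = dfe578ad
  after D3: wrote 2B at 0x12 = e578
query mem[0x0e]=0x78, mem[0x12]=0xe5, mem[0x0c]=0xdf

MEM[0x0e,0x12,0x0c] = 78 e5 df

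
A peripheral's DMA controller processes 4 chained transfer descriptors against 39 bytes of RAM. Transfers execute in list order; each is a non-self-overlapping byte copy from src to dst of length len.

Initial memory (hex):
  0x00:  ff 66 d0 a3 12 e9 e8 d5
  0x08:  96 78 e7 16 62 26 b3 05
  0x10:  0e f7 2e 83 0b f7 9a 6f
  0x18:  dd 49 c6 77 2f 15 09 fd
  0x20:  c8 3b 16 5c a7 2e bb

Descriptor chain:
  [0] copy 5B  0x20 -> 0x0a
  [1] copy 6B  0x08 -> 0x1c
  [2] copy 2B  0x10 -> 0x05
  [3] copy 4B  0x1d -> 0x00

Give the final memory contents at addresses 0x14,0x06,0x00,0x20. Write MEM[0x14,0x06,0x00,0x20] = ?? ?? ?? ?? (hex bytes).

[0] 0x20->0x0a len=5 : c8 3b 16 5c a7
[1] 0x08->0x1c len=6 : 96 78 c8 3b 16 5c
[2] 0x10->0x05 len=2 : 0e f7
[3] 0x1d->0x00 len=4 : 78 c8 3b 16
query mem[0x14]=0x0b, mem[0x06]=0xf7, mem[0x00]=0x78, mem[0x20]=0x16

MEM[0x14,0x06,0x00,0x20] = 0b f7 78 16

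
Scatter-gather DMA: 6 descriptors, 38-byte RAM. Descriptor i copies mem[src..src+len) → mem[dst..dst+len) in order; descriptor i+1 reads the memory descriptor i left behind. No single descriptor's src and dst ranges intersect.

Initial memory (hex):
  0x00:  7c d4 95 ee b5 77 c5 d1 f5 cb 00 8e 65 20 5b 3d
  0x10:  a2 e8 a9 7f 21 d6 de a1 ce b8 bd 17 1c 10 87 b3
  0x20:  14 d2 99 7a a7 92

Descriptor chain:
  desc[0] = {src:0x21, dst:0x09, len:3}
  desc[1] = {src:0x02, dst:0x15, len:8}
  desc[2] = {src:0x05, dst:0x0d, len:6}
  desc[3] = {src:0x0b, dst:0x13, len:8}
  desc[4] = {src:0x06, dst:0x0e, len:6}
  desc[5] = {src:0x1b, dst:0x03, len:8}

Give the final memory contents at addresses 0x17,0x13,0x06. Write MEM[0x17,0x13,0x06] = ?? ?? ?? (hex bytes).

MEM[0x17,0x13,0x06] = d1 7a 87

  after D0: wrote 3B at 0x09 = d2997a
  after D1: wrote 8B at 0x15 = 95eeb577c5d1f5d2
  after D2: wrote 6B at 0x0d = 77c5d1f5d299
  after D3: wrote 8B at 0x13 = 7a6577c5d1f5d299
  after D4: wrote 6B at 0x0e = c5d1f5d2997a
  after D5: wrote 8B at 0x03 = f5d21087b314d299
query mem[0x17]=0xd1, mem[0x13]=0x7a, mem[0x06]=0x87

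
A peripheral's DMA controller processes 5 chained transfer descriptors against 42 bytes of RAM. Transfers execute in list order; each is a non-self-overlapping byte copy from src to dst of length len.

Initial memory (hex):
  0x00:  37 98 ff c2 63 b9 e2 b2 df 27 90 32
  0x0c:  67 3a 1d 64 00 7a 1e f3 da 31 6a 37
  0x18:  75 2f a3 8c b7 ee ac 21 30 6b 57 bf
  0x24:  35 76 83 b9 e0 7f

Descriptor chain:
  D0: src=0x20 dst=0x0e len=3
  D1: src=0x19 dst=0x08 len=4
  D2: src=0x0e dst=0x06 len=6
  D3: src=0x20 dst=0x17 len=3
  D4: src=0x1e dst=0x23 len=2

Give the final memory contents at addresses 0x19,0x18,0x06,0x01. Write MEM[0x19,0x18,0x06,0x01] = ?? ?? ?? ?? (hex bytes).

MEM[0x19,0x18,0x06,0x01] = 57 6b 30 98

#0 dst[0x0e+3] := {0x30,0x6b,0x57}
#1 dst[0x08+4] := {0x2f,0xa3,0x8c,0xb7}
#2 dst[0x06+6] := {0x30,0x6b,0x57,0x7a,0x1e,0xf3}
#3 dst[0x17+3] := {0x30,0x6b,0x57}
#4 dst[0x23+2] := {0xac,0x21}
query mem[0x19]=0x57, mem[0x18]=0x6b, mem[0x06]=0x30, mem[0x01]=0x98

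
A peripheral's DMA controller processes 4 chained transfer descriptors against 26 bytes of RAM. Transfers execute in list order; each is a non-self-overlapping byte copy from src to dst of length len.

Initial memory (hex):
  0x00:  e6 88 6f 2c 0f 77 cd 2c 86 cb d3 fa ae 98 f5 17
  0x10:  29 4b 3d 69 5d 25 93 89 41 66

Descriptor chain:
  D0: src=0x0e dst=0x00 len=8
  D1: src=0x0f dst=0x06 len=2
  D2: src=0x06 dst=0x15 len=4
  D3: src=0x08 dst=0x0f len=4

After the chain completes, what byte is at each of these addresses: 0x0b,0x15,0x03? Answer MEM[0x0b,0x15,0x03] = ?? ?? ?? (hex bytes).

MEM[0x0b,0x15,0x03] = fa 17 4b

  after D0: wrote 8B at 0x00 = f517294b3d695d25
  after D1: wrote 2B at 0x06 = 1729
  after D2: wrote 4B at 0x15 = 172986cb
  after D3: wrote 4B at 0x0f = 86cbd3fa
query mem[0x0b]=0xfa, mem[0x15]=0x17, mem[0x03]=0x4b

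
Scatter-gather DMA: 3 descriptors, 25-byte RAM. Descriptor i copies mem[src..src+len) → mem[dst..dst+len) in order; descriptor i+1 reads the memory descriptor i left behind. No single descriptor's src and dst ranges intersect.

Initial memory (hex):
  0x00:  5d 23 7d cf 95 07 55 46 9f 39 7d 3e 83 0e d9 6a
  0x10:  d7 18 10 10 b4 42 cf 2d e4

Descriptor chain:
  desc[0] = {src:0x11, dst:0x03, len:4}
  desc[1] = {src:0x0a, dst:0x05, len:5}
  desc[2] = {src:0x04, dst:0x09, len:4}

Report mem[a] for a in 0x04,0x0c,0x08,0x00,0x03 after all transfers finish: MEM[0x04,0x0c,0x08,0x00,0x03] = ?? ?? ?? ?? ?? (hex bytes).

MEM[0x04,0x0c,0x08,0x00,0x03] = 10 83 0e 5d 18

[0] 0x11->0x03 len=4 : 18 10 10 b4
[1] 0x0a->0x05 len=5 : 7d 3e 83 0e d9
[2] 0x04->0x09 len=4 : 10 7d 3e 83
query mem[0x04]=0x10, mem[0x0c]=0x83, mem[0x08]=0x0e, mem[0x00]=0x5d, mem[0x03]=0x18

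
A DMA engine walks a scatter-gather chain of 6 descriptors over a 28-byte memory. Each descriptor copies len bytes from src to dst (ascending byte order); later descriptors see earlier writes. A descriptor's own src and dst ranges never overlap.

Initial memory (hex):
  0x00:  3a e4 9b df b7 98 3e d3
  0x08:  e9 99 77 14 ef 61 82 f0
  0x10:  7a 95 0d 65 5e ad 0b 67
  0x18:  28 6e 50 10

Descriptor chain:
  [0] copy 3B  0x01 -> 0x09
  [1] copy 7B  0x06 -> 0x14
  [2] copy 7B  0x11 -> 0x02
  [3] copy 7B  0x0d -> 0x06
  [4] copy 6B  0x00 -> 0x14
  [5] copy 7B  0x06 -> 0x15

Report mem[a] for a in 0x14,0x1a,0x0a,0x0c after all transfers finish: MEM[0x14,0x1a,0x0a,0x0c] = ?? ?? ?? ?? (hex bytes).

MEM[0x14,0x1a,0x0a,0x0c] = 3a 0d 95 65

  after D0: wrote 3B at 0x09 = e49bdf
  after D1: wrote 7B at 0x14 = 3ed3e9e49bdfef
  after D2: wrote 7B at 0x02 = 950d653ed3e9e4
  after D3: wrote 7B at 0x06 = 6182f07a950d65
  after D4: wrote 6B at 0x14 = 3ae4950d653e
  after D5: wrote 7B at 0x15 = 6182f07a950d65
query mem[0x14]=0x3a, mem[0x1a]=0x0d, mem[0x0a]=0x95, mem[0x0c]=0x65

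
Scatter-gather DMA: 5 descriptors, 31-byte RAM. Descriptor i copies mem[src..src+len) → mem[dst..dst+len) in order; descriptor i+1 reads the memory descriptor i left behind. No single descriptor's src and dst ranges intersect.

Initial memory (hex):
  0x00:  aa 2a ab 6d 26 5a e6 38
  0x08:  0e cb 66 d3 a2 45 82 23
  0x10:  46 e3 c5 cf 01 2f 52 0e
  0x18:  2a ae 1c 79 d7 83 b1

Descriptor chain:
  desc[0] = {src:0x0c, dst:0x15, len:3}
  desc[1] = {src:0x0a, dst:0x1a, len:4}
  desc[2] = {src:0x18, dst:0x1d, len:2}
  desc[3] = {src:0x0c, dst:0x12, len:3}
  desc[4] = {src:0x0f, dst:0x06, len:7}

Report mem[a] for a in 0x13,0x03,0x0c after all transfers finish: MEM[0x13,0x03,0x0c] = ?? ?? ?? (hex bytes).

MEM[0x13,0x03,0x0c] = 45 6d a2

#0 dst[0x15+3] := {0xa2,0x45,0x82}
#1 dst[0x1a+4] := {0x66,0xd3,0xa2,0x45}
#2 dst[0x1d+2] := {0x2a,0xae}
#3 dst[0x12+3] := {0xa2,0x45,0x82}
#4 dst[0x06+7] := {0x23,0x46,0xe3,0xa2,0x45,0x82,0xa2}
query mem[0x13]=0x45, mem[0x03]=0x6d, mem[0x0c]=0xa2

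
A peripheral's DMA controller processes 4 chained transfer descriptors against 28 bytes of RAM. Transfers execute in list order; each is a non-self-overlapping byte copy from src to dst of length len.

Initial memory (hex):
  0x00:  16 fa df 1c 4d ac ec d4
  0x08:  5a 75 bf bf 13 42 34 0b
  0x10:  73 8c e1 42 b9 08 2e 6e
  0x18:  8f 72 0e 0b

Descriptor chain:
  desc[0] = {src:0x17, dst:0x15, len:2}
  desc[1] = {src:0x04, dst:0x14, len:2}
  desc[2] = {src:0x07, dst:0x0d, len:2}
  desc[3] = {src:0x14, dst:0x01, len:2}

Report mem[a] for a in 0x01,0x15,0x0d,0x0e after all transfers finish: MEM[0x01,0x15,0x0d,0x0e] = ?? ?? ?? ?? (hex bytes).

MEM[0x01,0x15,0x0d,0x0e] = 4d ac d4 5a

  after D0: wrote 2B at 0x15 = 6e8f
  after D1: wrote 2B at 0x14 = 4dac
  after D2: wrote 2B at 0x0d = d45a
  after D3: wrote 2B at 0x01 = 4dac
query mem[0x01]=0x4d, mem[0x15]=0xac, mem[0x0d]=0xd4, mem[0x0e]=0x5a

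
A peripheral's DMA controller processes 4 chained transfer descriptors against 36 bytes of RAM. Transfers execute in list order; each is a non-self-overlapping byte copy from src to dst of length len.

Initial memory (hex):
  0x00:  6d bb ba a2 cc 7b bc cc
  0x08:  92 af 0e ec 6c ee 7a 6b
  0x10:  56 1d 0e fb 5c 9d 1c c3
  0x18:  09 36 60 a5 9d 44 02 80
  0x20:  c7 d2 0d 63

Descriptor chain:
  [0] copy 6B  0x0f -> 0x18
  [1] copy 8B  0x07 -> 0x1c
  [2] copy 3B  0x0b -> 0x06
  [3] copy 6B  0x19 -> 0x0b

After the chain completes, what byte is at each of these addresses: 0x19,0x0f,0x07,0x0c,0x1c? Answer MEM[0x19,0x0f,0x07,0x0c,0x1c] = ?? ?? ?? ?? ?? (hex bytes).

MEM[0x19,0x0f,0x07,0x0c,0x1c] = 56 92 6c 1d cc

[0] 0x0f->0x18 len=6 : 6b 56 1d 0e fb 5c
[1] 0x07->0x1c len=8 : cc 92 af 0e ec 6c ee 7a
[2] 0x0b->0x06 len=3 : ec 6c ee
[3] 0x19->0x0b len=6 : 56 1d 0e cc 92 af
query mem[0x19]=0x56, mem[0x0f]=0x92, mem[0x07]=0x6c, mem[0x0c]=0x1d, mem[0x1c]=0xcc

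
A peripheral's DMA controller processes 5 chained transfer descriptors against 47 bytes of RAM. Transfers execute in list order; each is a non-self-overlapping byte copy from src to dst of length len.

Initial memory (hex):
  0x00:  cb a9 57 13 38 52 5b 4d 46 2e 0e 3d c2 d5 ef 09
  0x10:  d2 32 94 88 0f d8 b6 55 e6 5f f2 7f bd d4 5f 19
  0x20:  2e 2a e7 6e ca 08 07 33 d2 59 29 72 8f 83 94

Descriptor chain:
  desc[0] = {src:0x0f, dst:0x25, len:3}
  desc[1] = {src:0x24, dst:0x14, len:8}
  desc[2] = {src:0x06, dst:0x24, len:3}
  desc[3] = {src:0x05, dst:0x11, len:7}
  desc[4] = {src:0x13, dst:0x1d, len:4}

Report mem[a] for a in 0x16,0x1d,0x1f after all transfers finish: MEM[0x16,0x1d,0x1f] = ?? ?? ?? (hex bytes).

[0] 0x0f->0x25 len=3 : 09 d2 32
[1] 0x24->0x14 len=8 : ca 09 d2 32 d2 59 29 72
[2] 0x06->0x24 len=3 : 5b 4d 46
[3] 0x05->0x11 len=7 : 52 5b 4d 46 2e 0e 3d
[4] 0x13->0x1d len=4 : 4d 46 2e 0e
query mem[0x16]=0x0e, mem[0x1d]=0x4d, mem[0x1f]=0x2e

MEM[0x16,0x1d,0x1f] = 0e 4d 2e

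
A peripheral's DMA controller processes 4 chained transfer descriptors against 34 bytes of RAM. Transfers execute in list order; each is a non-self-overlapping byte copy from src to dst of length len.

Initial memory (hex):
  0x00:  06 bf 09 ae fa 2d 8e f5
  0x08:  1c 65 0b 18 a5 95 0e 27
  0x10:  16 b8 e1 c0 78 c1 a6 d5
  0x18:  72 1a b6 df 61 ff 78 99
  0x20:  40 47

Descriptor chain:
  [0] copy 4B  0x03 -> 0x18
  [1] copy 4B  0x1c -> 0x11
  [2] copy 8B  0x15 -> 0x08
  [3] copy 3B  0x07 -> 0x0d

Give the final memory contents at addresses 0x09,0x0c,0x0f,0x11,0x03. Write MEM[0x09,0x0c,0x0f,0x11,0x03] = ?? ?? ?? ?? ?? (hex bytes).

D0: mem[0x18..0x1b] <- [ae fa 2d 8e]
D1: mem[0x11..0x14] <- [61 ff 78 99]
D2: mem[0x08..0x0f] <- [c1 a6 d5 ae fa 2d 8e 61]
D3: mem[0x0d..0x0f] <- [f5 c1 a6]
query mem[0x09]=0xa6, mem[0x0c]=0xfa, mem[0x0f]=0xa6, mem[0x11]=0x61, mem[0x03]=0xae

MEM[0x09,0x0c,0x0f,0x11,0x03] = a6 fa a6 61 ae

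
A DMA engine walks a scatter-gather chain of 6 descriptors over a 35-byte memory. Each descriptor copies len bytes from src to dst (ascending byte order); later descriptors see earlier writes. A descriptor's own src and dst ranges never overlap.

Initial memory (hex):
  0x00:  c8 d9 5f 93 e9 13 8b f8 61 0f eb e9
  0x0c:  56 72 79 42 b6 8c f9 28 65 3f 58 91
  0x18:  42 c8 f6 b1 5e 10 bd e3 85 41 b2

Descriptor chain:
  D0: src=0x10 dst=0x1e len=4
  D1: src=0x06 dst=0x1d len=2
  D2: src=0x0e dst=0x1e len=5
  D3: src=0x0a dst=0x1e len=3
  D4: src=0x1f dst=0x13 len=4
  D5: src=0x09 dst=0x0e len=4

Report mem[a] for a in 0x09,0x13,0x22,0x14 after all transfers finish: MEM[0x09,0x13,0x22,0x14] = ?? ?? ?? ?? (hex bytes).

[0] 0x10->0x1e len=4 : b6 8c f9 28
[1] 0x06->0x1d len=2 : 8b f8
[2] 0x0e->0x1e len=5 : 79 42 b6 8c f9
[3] 0x0a->0x1e len=3 : eb e9 56
[4] 0x1f->0x13 len=4 : e9 56 8c f9
[5] 0x09->0x0e len=4 : 0f eb e9 56
query mem[0x09]=0x0f, mem[0x13]=0xe9, mem[0x22]=0xf9, mem[0x14]=0x56

MEM[0x09,0x13,0x22,0x14] = 0f e9 f9 56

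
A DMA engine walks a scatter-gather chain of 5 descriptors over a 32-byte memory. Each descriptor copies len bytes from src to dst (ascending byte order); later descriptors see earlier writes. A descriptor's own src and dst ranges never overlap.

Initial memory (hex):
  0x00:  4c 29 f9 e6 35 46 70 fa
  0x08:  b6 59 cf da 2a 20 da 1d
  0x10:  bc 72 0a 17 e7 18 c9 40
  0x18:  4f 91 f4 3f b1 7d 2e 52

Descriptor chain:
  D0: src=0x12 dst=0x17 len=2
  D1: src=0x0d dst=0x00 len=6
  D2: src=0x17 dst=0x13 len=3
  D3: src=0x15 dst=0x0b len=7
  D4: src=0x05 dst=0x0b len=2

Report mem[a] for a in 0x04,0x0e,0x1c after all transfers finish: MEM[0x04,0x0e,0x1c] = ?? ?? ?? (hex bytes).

#0 dst[0x17+2] := {0x0a,0x17}
#1 dst[0x00+6] := {0x20,0xda,0x1d,0xbc,0x72,0x0a}
#2 dst[0x13+3] := {0x0a,0x17,0x91}
#3 dst[0x0b+7] := {0x91,0xc9,0x0a,0x17,0x91,0xf4,0x3f}
#4 dst[0x0b+2] := {0x0a,0x70}
query mem[0x04]=0x72, mem[0x0e]=0x17, mem[0x1c]=0xb1

MEM[0x04,0x0e,0x1c] = 72 17 b1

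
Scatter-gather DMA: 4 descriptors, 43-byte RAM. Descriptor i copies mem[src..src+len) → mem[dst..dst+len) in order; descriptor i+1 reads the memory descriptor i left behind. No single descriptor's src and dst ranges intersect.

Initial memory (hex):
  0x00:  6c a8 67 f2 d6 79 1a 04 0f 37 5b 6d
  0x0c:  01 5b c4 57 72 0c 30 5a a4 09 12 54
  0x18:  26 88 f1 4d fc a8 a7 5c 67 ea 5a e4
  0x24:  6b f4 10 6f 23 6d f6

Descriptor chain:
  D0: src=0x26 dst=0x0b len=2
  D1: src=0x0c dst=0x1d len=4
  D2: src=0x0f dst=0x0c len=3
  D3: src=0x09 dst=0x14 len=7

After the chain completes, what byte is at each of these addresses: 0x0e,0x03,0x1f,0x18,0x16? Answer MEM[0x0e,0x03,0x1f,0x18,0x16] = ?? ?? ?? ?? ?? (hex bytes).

  after D0: wrote 2B at 0x0b = 106f
  after D1: wrote 4B at 0x1d = 6f5bc457
  after D2: wrote 3B at 0x0c = 57720c
  after D3: wrote 7B at 0x14 = 375b1057720c57
query mem[0x0e]=0x0c, mem[0x03]=0xf2, mem[0x1f]=0xc4, mem[0x18]=0x72, mem[0x16]=0x10

MEM[0x0e,0x03,0x1f,0x18,0x16] = 0c f2 c4 72 10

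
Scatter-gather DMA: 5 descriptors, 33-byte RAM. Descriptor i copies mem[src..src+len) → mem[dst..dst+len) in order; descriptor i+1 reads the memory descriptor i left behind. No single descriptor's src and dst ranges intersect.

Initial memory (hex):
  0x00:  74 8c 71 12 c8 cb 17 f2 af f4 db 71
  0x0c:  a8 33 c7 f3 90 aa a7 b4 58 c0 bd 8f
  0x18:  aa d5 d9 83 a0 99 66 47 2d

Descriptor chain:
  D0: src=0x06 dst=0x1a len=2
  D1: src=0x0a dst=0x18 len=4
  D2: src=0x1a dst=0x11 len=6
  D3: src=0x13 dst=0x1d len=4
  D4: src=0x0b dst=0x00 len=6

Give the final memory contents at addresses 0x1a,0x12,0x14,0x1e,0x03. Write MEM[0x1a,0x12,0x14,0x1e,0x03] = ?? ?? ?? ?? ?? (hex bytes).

MEM[0x1a,0x12,0x14,0x1e,0x03] = a8 33 99 99 c7

D0: mem[0x1a..0x1b] <- [17 f2]
D1: mem[0x18..0x1b] <- [db 71 a8 33]
D2: mem[0x11..0x16] <- [a8 33 a0 99 66 47]
D3: mem[0x1d..0x20] <- [a0 99 66 47]
D4: mem[0x00..0x05] <- [71 a8 33 c7 f3 90]
query mem[0x1a]=0xa8, mem[0x12]=0x33, mem[0x14]=0x99, mem[0x1e]=0x99, mem[0x03]=0xc7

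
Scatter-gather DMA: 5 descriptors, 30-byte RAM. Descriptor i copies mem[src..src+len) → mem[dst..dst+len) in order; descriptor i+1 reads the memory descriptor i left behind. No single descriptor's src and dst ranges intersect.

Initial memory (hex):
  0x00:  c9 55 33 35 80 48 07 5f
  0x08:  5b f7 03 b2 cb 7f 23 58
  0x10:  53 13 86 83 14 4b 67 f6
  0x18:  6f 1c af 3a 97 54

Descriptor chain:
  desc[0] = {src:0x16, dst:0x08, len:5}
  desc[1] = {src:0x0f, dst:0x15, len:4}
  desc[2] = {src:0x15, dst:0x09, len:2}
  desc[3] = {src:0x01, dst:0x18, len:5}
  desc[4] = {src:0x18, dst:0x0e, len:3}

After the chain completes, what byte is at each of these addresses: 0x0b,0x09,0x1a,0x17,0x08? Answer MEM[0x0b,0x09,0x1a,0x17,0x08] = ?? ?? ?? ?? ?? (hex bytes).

#0 dst[0x08+5] := {0x67,0xf6,0x6f,0x1c,0xaf}
#1 dst[0x15+4] := {0x58,0x53,0x13,0x86}
#2 dst[0x09+2] := {0x58,0x53}
#3 dst[0x18+5] := {0x55,0x33,0x35,0x80,0x48}
#4 dst[0x0e+3] := {0x55,0x33,0x35}
query mem[0x0b]=0x1c, mem[0x09]=0x58, mem[0x1a]=0x35, mem[0x17]=0x13, mem[0x08]=0x67

MEM[0x0b,0x09,0x1a,0x17,0x08] = 1c 58 35 13 67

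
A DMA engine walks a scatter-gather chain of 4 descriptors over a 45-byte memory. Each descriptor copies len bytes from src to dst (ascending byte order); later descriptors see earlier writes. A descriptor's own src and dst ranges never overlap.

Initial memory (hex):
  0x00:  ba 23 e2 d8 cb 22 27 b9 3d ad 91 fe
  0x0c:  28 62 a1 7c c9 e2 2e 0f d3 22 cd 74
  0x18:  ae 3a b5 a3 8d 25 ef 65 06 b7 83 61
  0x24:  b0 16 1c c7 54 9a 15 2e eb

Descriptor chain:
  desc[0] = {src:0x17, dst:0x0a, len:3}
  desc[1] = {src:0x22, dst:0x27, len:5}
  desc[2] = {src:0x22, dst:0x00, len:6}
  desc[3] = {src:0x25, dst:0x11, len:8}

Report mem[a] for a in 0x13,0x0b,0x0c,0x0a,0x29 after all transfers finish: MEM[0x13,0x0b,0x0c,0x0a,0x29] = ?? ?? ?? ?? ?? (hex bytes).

#0 dst[0x0a+3] := {0x74,0xae,0x3a}
#1 dst[0x27+5] := {0x83,0x61,0xb0,0x16,0x1c}
#2 dst[0x00+6] := {0x83,0x61,0xb0,0x16,0x1c,0x83}
#3 dst[0x11+8] := {0x16,0x1c,0x83,0x61,0xb0,0x16,0x1c,0xeb}
query mem[0x13]=0x83, mem[0x0b]=0xae, mem[0x0c]=0x3a, mem[0x0a]=0x74, mem[0x29]=0xb0

MEM[0x13,0x0b,0x0c,0x0a,0x29] = 83 ae 3a 74 b0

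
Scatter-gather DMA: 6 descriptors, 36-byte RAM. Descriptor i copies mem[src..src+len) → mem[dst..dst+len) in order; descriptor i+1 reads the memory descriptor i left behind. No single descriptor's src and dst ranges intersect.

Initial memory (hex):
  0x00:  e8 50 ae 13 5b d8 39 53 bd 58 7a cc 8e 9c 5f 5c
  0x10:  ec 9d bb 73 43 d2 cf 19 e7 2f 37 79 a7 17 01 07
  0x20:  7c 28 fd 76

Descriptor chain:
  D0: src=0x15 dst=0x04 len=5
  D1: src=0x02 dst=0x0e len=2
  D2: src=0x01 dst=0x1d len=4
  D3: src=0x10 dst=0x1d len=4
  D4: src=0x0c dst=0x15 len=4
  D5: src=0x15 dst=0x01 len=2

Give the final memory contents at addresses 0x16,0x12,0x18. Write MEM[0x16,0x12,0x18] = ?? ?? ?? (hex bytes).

D0: mem[0x04..0x08] <- [d2 cf 19 e7 2f]
D1: mem[0x0e..0x0f] <- [ae 13]
D2: mem[0x1d..0x20] <- [50 ae 13 d2]
D3: mem[0x1d..0x20] <- [ec 9d bb 73]
D4: mem[0x15..0x18] <- [8e 9c ae 13]
D5: mem[0x01..0x02] <- [8e 9c]
query mem[0x16]=0x9c, mem[0x12]=0xbb, mem[0x18]=0x13

MEM[0x16,0x12,0x18] = 9c bb 13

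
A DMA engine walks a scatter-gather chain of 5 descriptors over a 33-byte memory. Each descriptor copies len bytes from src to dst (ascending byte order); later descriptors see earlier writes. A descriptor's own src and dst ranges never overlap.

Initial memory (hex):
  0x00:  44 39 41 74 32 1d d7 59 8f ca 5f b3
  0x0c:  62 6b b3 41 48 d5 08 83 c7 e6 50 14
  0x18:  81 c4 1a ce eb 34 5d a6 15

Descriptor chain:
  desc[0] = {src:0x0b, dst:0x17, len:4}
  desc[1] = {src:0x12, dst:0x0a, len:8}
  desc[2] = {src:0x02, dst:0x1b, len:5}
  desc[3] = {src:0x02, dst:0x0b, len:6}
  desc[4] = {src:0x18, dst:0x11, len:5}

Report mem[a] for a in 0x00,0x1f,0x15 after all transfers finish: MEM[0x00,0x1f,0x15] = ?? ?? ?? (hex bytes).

D0: mem[0x17..0x1a] <- [b3 62 6b b3]
D1: mem[0x0a..0x11] <- [08 83 c7 e6 50 b3 62 6b]
D2: mem[0x1b..0x1f] <- [41 74 32 1d d7]
D3: mem[0x0b..0x10] <- [41 74 32 1d d7 59]
D4: mem[0x11..0x15] <- [62 6b b3 41 74]
query mem[0x00]=0x44, mem[0x1f]=0xd7, mem[0x15]=0x74

MEM[0x00,0x1f,0x15] = 44 d7 74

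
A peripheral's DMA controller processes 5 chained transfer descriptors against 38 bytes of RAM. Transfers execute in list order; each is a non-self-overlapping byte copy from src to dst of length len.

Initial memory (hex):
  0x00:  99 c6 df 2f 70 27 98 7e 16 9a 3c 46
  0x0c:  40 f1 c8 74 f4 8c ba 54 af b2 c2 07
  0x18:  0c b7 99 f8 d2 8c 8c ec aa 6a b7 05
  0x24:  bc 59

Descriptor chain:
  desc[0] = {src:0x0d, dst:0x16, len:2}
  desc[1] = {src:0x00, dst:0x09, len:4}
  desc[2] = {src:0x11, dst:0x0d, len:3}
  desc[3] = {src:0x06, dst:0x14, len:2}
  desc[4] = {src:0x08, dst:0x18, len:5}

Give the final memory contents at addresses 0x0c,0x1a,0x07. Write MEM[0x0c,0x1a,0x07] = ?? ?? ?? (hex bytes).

MEM[0x0c,0x1a,0x07] = 2f c6 7e

D0: mem[0x16..0x17] <- [f1 c8]
D1: mem[0x09..0x0c] <- [99 c6 df 2f]
D2: mem[0x0d..0x0f] <- [8c ba 54]
D3: mem[0x14..0x15] <- [98 7e]
D4: mem[0x18..0x1c] <- [16 99 c6 df 2f]
query mem[0x0c]=0x2f, mem[0x1a]=0xc6, mem[0x07]=0x7e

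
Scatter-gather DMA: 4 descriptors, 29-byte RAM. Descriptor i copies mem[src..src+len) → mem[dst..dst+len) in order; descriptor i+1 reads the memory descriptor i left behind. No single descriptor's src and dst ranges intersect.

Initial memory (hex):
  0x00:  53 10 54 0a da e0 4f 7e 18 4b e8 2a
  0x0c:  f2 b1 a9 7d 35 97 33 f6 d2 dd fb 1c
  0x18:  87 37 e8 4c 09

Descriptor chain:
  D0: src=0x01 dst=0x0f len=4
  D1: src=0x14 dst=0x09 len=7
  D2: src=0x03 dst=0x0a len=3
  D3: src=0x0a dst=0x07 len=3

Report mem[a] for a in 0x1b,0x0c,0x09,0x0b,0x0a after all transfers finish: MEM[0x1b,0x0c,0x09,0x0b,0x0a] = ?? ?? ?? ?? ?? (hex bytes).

MEM[0x1b,0x0c,0x09,0x0b,0x0a] = 4c e0 e0 da 0a

[0] 0x01->0x0f len=4 : 10 54 0a da
[1] 0x14->0x09 len=7 : d2 dd fb 1c 87 37 e8
[2] 0x03->0x0a len=3 : 0a da e0
[3] 0x0a->0x07 len=3 : 0a da e0
query mem[0x1b]=0x4c, mem[0x0c]=0xe0, mem[0x09]=0xe0, mem[0x0b]=0xda, mem[0x0a]=0x0a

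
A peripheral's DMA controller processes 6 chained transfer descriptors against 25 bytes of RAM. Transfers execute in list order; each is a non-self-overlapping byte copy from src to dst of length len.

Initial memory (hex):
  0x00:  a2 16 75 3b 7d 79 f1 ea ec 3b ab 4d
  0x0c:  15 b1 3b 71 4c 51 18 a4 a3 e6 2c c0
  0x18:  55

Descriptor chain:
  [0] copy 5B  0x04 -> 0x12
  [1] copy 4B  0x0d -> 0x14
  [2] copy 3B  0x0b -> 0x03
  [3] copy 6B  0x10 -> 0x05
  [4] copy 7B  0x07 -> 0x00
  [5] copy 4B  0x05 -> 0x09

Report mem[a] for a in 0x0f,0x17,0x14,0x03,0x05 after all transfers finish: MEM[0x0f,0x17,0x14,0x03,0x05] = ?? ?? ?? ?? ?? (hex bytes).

D0: mem[0x12..0x16] <- [7d 79 f1 ea ec]
D1: mem[0x14..0x17] <- [b1 3b 71 4c]
D2: mem[0x03..0x05] <- [4d 15 b1]
D3: mem[0x05..0x0a] <- [4c 51 7d 79 b1 3b]
D4: mem[0x00..0x06] <- [7d 79 b1 3b 4d 15 b1]
D5: mem[0x09..0x0c] <- [15 b1 7d 79]
query mem[0x0f]=0x71, mem[0x17]=0x4c, mem[0x14]=0xb1, mem[0x03]=0x3b, mem[0x05]=0x15

MEM[0x0f,0x17,0x14,0x03,0x05] = 71 4c b1 3b 15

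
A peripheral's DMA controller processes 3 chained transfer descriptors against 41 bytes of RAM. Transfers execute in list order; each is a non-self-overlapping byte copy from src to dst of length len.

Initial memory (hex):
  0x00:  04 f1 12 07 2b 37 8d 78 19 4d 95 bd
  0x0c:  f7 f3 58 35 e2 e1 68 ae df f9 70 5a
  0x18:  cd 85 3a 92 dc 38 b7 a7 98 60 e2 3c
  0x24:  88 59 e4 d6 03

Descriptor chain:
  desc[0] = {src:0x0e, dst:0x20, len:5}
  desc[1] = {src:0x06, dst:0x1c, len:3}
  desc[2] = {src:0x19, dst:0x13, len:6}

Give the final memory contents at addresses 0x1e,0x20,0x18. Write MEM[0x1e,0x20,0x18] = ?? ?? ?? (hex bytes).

  after D0: wrote 5B at 0x20 = 5835e2e168
  after D1: wrote 3B at 0x1c = 8d7819
  after D2: wrote 6B at 0x13 = 853a928d7819
query mem[0x1e]=0x19, mem[0x20]=0x58, mem[0x18]=0x19

MEM[0x1e,0x20,0x18] = 19 58 19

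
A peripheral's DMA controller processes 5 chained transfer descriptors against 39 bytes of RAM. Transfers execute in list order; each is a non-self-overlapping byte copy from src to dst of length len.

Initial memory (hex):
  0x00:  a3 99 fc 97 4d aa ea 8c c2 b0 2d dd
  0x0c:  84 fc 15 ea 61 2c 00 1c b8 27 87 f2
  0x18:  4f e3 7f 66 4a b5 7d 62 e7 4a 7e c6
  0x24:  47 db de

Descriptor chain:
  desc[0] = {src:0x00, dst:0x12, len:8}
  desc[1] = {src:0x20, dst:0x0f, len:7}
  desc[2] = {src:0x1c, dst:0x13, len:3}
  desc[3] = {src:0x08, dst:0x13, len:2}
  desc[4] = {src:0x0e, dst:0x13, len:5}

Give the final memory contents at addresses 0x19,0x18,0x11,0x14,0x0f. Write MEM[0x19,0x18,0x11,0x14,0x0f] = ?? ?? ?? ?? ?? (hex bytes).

D0: mem[0x12..0x19] <- [a3 99 fc 97 4d aa ea 8c]
D1: mem[0x0f..0x15] <- [e7 4a 7e c6 47 db de]
D2: mem[0x13..0x15] <- [4a b5 7d]
D3: mem[0x13..0x14] <- [c2 b0]
D4: mem[0x13..0x17] <- [15 e7 4a 7e c6]
query mem[0x19]=0x8c, mem[0x18]=0xea, mem[0x11]=0x7e, mem[0x14]=0xe7, mem[0x0f]=0xe7

MEM[0x19,0x18,0x11,0x14,0x0f] = 8c ea 7e e7 e7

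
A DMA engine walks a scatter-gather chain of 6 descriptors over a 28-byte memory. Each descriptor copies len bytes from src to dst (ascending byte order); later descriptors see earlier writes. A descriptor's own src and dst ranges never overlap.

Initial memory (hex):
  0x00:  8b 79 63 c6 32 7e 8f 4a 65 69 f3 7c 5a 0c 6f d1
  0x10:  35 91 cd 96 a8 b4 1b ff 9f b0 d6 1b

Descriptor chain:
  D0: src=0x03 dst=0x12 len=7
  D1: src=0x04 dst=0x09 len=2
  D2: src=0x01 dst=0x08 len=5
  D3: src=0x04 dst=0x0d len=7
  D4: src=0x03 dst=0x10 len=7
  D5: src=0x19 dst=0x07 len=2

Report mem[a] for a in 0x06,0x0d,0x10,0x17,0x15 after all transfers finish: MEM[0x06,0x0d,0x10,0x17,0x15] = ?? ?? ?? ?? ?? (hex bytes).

[0] 0x03->0x12 len=7 : c6 32 7e 8f 4a 65 69
[1] 0x04->0x09 len=2 : 32 7e
[2] 0x01->0x08 len=5 : 79 63 c6 32 7e
[3] 0x04->0x0d len=7 : 32 7e 8f 4a 79 63 c6
[4] 0x03->0x10 len=7 : c6 32 7e 8f 4a 79 63
[5] 0x19->0x07 len=2 : b0 d6
query mem[0x06]=0x8f, mem[0x0d]=0x32, mem[0x10]=0xc6, mem[0x17]=0x65, mem[0x15]=0x79

MEM[0x06,0x0d,0x10,0x17,0x15] = 8f 32 c6 65 79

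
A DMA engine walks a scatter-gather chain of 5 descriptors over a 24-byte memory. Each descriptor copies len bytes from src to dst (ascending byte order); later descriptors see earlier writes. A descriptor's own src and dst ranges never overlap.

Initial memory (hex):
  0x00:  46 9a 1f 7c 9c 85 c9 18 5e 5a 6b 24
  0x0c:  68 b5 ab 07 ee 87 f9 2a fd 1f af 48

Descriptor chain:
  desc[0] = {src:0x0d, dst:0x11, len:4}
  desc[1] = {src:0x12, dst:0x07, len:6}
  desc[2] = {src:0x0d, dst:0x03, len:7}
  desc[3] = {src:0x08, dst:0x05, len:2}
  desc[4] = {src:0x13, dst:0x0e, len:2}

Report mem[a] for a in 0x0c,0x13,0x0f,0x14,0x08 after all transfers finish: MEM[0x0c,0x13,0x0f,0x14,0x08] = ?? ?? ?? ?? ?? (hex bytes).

MEM[0x0c,0x13,0x0f,0x14,0x08] = 48 07 ee ee ab

[0] 0x0d->0x11 len=4 : b5 ab 07 ee
[1] 0x12->0x07 len=6 : ab 07 ee 1f af 48
[2] 0x0d->0x03 len=7 : b5 ab 07 ee b5 ab 07
[3] 0x08->0x05 len=2 : ab 07
[4] 0x13->0x0e len=2 : 07 ee
query mem[0x0c]=0x48, mem[0x13]=0x07, mem[0x0f]=0xee, mem[0x14]=0xee, mem[0x08]=0xab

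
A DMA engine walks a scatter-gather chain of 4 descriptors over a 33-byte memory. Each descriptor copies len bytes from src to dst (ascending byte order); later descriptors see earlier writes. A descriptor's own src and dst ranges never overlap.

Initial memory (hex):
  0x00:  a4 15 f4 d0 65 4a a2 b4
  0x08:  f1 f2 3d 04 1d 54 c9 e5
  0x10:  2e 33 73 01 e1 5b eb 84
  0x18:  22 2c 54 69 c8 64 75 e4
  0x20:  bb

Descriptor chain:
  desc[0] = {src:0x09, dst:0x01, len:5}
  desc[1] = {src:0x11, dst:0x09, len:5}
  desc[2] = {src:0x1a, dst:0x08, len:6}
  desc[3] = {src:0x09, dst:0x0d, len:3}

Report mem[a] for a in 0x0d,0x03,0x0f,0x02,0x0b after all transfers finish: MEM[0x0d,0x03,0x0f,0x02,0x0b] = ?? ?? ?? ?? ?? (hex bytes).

MEM[0x0d,0x03,0x0f,0x02,0x0b] = 69 04 64 3d 64

  after D0: wrote 5B at 0x01 = f23d041d54
  after D1: wrote 5B at 0x09 = 337301e15b
  after D2: wrote 6B at 0x08 = 5469c86475e4
  after D3: wrote 3B at 0x0d = 69c864
query mem[0x0d]=0x69, mem[0x03]=0x04, mem[0x0f]=0x64, mem[0x02]=0x3d, mem[0x0b]=0x64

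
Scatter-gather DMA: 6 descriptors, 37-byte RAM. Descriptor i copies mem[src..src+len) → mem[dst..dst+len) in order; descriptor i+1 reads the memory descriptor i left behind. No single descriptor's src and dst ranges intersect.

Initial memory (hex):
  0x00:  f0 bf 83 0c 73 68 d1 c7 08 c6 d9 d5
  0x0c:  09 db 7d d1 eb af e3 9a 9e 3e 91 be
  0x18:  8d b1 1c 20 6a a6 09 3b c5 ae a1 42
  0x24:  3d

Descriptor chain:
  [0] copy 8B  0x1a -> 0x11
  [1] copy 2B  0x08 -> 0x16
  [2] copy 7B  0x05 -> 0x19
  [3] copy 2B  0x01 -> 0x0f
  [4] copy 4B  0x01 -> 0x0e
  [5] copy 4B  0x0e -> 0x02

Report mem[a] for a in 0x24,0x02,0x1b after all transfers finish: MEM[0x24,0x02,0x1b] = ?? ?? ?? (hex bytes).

MEM[0x24,0x02,0x1b] = 3d bf c7

[0] 0x1a->0x11 len=8 : 1c 20 6a a6 09 3b c5 ae
[1] 0x08->0x16 len=2 : 08 c6
[2] 0x05->0x19 len=7 : 68 d1 c7 08 c6 d9 d5
[3] 0x01->0x0f len=2 : bf 83
[4] 0x01->0x0e len=4 : bf 83 0c 73
[5] 0x0e->0x02 len=4 : bf 83 0c 73
query mem[0x24]=0x3d, mem[0x02]=0xbf, mem[0x1b]=0xc7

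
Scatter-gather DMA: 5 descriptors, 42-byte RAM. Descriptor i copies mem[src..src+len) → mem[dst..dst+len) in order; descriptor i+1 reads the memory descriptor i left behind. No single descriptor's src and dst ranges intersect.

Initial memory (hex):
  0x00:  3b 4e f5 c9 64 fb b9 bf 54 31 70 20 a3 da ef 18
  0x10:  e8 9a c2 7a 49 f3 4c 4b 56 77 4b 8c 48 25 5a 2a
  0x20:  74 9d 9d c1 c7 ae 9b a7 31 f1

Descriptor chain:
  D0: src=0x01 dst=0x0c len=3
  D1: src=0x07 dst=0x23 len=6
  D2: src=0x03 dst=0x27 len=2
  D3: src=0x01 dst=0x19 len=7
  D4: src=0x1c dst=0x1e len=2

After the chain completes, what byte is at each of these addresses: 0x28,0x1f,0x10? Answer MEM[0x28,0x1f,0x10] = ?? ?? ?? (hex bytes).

D0: mem[0x0c..0x0e] <- [4e f5 c9]
D1: mem[0x23..0x28] <- [bf 54 31 70 20 4e]
D2: mem[0x27..0x28] <- [c9 64]
D3: mem[0x19..0x1f] <- [4e f5 c9 64 fb b9 bf]
D4: mem[0x1e..0x1f] <- [64 fb]
query mem[0x28]=0x64, mem[0x1f]=0xfb, mem[0x10]=0xe8

MEM[0x28,0x1f,0x10] = 64 fb e8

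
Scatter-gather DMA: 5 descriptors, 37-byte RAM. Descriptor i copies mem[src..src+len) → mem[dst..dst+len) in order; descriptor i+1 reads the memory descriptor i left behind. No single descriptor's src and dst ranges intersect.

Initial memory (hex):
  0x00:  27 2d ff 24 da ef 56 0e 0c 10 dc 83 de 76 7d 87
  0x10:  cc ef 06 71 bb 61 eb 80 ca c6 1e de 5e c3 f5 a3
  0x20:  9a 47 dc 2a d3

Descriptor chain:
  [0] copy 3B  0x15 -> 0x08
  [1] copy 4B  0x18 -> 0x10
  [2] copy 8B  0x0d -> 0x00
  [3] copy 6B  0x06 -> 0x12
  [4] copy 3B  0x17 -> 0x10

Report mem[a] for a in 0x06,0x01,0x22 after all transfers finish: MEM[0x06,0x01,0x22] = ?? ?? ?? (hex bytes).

MEM[0x06,0x01,0x22] = de 7d dc

D0: mem[0x08..0x0a] <- [61 eb 80]
D1: mem[0x10..0x13] <- [ca c6 1e de]
D2: mem[0x00..0x07] <- [76 7d 87 ca c6 1e de bb]
D3: mem[0x12..0x17] <- [de bb 61 eb 80 83]
D4: mem[0x10..0x12] <- [83 ca c6]
query mem[0x06]=0xde, mem[0x01]=0x7d, mem[0x22]=0xdc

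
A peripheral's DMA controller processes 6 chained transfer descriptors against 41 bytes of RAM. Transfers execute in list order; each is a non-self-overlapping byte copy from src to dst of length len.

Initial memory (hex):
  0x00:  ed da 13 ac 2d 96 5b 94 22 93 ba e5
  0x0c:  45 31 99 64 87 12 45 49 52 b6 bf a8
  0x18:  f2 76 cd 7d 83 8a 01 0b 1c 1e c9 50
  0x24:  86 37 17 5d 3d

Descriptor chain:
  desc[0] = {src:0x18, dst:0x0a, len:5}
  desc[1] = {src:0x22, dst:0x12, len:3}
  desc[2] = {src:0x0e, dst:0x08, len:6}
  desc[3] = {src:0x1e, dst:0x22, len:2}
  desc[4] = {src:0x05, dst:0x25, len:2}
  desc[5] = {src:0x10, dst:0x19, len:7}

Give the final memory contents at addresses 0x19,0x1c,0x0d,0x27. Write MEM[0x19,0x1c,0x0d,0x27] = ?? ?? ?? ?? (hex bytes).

MEM[0x19,0x1c,0x0d,0x27] = 87 50 50 5d

[0] 0x18->0x0a len=5 : f2 76 cd 7d 83
[1] 0x22->0x12 len=3 : c9 50 86
[2] 0x0e->0x08 len=6 : 83 64 87 12 c9 50
[3] 0x1e->0x22 len=2 : 01 0b
[4] 0x05->0x25 len=2 : 96 5b
[5] 0x10->0x19 len=7 : 87 12 c9 50 86 b6 bf
query mem[0x19]=0x87, mem[0x1c]=0x50, mem[0x0d]=0x50, mem[0x27]=0x5d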